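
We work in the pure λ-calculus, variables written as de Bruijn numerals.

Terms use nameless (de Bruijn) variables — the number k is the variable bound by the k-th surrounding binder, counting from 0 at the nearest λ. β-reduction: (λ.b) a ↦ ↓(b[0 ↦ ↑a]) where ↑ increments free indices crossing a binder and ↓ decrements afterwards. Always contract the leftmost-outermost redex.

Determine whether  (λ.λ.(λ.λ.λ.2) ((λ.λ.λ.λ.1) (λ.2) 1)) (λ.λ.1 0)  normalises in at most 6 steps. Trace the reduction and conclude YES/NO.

Answer: YES — reaches normal form λ.λ.λ.λ.λ.1 in 4 ≤ 6 steps

Derivation:
  start: (λ.λ.(λ.λ.λ.2) ((λ.λ.λ.λ.1) (λ.2) 1)) (λ.λ.1 0)
  step 1: λ.(λ.λ.λ.2) ((λ.λ.λ.λ.1) (λ.λ.λ.1 0) (λ.λ.1 0))
  step 2: λ.λ.λ.(λ.λ.λ.λ.1) (λ.λ.λ.1 0) (λ.λ.1 0)
  step 3: λ.λ.λ.(λ.λ.λ.1) (λ.λ.1 0)
  step 4: λ.λ.λ.λ.λ.1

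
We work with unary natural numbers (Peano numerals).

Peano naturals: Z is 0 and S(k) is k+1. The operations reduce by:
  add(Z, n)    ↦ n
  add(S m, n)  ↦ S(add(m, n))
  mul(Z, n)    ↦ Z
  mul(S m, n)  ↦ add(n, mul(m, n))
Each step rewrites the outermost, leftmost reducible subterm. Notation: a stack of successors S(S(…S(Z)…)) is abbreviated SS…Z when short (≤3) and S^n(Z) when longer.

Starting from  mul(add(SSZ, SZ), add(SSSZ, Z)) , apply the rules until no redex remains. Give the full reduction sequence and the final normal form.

  start: mul(add(SSZ, SZ), add(SSSZ, Z))
  [1] mul(S(add(SZ, SZ)), add(SSSZ, Z))
  [2] add(add(SSSZ, Z), mul(add(SZ, SZ), add(SSSZ, Z)))
  [3] add(S(add(SSZ, Z)), mul(add(SZ, SZ), add(SSSZ, Z)))
  [4] S(add(add(SSZ, Z), mul(add(SZ, SZ), add(SSSZ, Z))))
  [5] S(add(S(add(SZ, Z)), mul(add(SZ, SZ), add(SSSZ, Z))))
  [6] S(S(add(add(SZ, Z), mul(add(SZ, SZ), add(SSSZ, Z)))))
  [7] S(S(add(S(add(Z, Z)), mul(add(SZ, SZ), add(SSSZ, Z)))))
  [8] S(S(S(add(add(Z, Z), mul(add(SZ, SZ), add(SSSZ, Z))))))
  [9] S(S(S(add(Z, mul(add(SZ, SZ), add(SSSZ, Z))))))
  [10] S(S(S(mul(add(SZ, SZ), add(SSSZ, Z)))))
  [11] S(S(S(mul(S(add(Z, SZ)), add(SSSZ, Z)))))
  [12] S(S(S(add(add(SSSZ, Z), mul(add(Z, SZ), add(SSSZ, Z))))))
  [13] S(S(S(add(S(add(SSZ, Z)), mul(add(Z, SZ), add(SSSZ, Z))))))
  [14] S(S(S(S(add(add(SSZ, Z), mul(add(Z, SZ), add(SSSZ, Z)))))))
  [15] S(S(S(S(add(S(add(SZ, Z)), mul(add(Z, SZ), add(SSSZ, Z)))))))
  [16] S(S(S(S(S(add(add(SZ, Z), mul(add(Z, SZ), add(SSSZ, Z))))))))
  [17] S(S(S(S(S(add(S(add(Z, Z)), mul(add(Z, SZ), add(SSSZ, Z))))))))
  [18] S(S(S(S(S(S(add(add(Z, Z), mul(add(Z, SZ), add(SSSZ, Z)))))))))
  [19] S(S(S(S(S(S(add(Z, mul(add(Z, SZ), add(SSSZ, Z)))))))))
  [20] S(S(S(S(S(S(mul(add(Z, SZ), add(SSSZ, Z))))))))
  [21] S(S(S(S(S(S(mul(SZ, add(SSSZ, Z))))))))
  [22] S(S(S(S(S(S(add(add(SSSZ, Z), mul(Z, add(SSSZ, Z)))))))))
  [23] S(S(S(S(S(S(add(S(add(SSZ, Z)), mul(Z, add(SSSZ, Z)))))))))
  [24] S(S(S(S(S(S(S(add(add(SSZ, Z), mul(Z, add(SSSZ, Z))))))))))
  [25] S(S(S(S(S(S(S(add(S(add(SZ, Z)), mul(Z, add(SSSZ, Z))))))))))
  [26] S(S(S(S(S(S(S(S(add(add(SZ, Z), mul(Z, add(SSSZ, Z)))))))))))
  [27] S(S(S(S(S(S(S(S(add(S(add(Z, Z)), mul(Z, add(SSSZ, Z)))))))))))
  [28] S(S(S(S(S(S(S(S(S(add(add(Z, Z), mul(Z, add(SSSZ, Z))))))))))))
  [29] S(S(S(S(S(S(S(S(S(add(Z, mul(Z, add(SSSZ, Z))))))))))))
  [30] S(S(S(S(S(S(S(S(S(mul(Z, add(SSSZ, Z)))))))))))
  [31] S^9(Z)

Answer: normal form = S^9(Z)  (in 31 steps)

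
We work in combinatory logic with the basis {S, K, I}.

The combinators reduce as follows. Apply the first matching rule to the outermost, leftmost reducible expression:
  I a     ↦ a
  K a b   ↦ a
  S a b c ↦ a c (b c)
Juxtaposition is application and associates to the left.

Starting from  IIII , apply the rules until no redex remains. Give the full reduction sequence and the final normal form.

Answer: normal form = I  (in 3 steps)

Reduction:
  start: IIII
  →1  III
  →2  II
  →3  I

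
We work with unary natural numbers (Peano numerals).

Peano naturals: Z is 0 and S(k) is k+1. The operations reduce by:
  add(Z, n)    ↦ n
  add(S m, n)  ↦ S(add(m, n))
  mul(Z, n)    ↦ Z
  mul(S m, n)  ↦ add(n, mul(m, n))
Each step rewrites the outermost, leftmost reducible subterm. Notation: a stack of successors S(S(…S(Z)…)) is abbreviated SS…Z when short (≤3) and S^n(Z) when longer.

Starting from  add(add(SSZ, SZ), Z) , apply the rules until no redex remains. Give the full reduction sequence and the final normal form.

  start: add(add(SSZ, SZ), Z)
  →1  add(S(add(SZ, SZ)), Z)
  →2  S(add(add(SZ, SZ), Z))
  →3  S(add(S(add(Z, SZ)), Z))
  →4  S(S(add(add(Z, SZ), Z)))
  →5  S(S(add(SZ, Z)))
  →6  S(S(S(add(Z, Z))))
  →7  SSSZ

Answer: normal form = SSSZ  (in 7 steps)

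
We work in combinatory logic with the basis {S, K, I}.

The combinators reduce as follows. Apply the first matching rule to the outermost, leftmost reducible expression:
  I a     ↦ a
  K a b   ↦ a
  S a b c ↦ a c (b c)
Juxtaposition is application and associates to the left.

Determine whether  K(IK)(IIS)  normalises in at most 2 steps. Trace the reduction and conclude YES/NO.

Answer: YES — reaches normal form K in 2 ≤ 2 steps

Reduction:
  start: K(IK)(IIS)
  →1  IK
  →2  K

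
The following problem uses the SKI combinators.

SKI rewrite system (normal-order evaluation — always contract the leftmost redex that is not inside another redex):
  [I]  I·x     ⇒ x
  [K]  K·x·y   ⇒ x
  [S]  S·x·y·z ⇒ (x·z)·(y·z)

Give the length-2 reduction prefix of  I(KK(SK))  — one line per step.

Answer: after 2 steps: K

Reduction:
  start: I(KK(SK))
  [1] KK(SK)
  [2] K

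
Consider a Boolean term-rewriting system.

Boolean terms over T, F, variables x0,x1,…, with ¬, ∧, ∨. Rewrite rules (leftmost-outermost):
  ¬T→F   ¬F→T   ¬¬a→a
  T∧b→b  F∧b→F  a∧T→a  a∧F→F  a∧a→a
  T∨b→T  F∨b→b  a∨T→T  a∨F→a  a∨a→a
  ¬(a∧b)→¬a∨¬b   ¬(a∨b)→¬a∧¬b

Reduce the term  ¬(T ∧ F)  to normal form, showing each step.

  start: ¬(T ∧ F)
  →1  ¬T ∨ ¬F
  →2  F ∨ ¬F
  →3  ¬F
  →4  T

Answer: normal form = T  (in 4 steps)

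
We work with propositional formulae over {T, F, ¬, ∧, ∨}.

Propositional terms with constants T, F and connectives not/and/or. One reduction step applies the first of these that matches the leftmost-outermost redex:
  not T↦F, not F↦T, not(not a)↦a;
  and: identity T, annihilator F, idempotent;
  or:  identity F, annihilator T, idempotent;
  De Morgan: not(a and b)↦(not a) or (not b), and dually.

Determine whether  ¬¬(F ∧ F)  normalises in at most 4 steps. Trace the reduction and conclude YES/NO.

Answer: YES — reaches normal form F in 2 ≤ 4 steps

Working:
  start: ¬¬(F ∧ F)
  step 1: F ∧ F
  step 2: F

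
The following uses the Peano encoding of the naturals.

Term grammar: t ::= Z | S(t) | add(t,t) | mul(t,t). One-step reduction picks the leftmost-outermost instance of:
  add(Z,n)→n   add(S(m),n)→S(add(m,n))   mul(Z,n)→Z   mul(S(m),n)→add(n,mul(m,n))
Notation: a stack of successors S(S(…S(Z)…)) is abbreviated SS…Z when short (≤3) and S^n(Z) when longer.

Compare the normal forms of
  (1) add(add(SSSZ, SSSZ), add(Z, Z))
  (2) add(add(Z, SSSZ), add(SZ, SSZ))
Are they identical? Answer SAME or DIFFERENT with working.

Answer: SAME — A ⇓ S^6(Z), B ⇓ S^6(Z)

Working:
Term A:
  start: add(add(SSSZ, SSSZ), add(Z, Z))
  step 1: add(S(add(SSZ, SSSZ)), add(Z, Z))
  step 2: S(add(add(SSZ, SSSZ), add(Z, Z)))
  step 3: S(add(S(add(SZ, SSSZ)), add(Z, Z)))
  step 4: S(S(add(add(SZ, SSSZ), add(Z, Z))))
  step 5: S(S(add(S(add(Z, SSSZ)), add(Z, Z))))
  step 6: S(S(S(add(add(Z, SSSZ), add(Z, Z)))))
  step 7: S(S(S(add(SSSZ, add(Z, Z)))))
  step 8: S(S(S(S(add(SSZ, add(Z, Z))))))
  step 9: S(S(S(S(S(add(SZ, add(Z, Z)))))))
  step 10: S(S(S(S(S(S(add(Z, add(Z, Z))))))))
  step 11: S(S(S(S(S(S(add(Z, Z)))))))
  step 12: S^6(Z)

Term B:
  start: add(add(Z, SSSZ), add(SZ, SSZ))
  step 1: add(SSSZ, add(SZ, SSZ))
  step 2: S(add(SSZ, add(SZ, SSZ)))
  step 3: S(S(add(SZ, add(SZ, SSZ))))
  step 4: S(S(S(add(Z, add(SZ, SSZ)))))
  step 5: S(S(S(add(SZ, SSZ))))
  step 6: S(S(S(S(add(Z, SSZ)))))
  step 7: S^6(Z)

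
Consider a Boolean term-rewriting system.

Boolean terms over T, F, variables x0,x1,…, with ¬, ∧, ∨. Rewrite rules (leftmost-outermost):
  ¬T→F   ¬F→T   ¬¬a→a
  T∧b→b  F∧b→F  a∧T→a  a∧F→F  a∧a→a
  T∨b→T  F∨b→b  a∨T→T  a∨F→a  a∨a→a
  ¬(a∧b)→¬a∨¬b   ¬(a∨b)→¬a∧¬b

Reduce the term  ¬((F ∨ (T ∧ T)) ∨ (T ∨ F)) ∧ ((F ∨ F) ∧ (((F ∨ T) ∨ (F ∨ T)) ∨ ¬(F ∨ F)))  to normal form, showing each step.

  start: ¬((F ∨ (T ∧ T)) ∨ (T ∨ F)) ∧ ((F ∨ F) ∧ (((F ∨ T) ∨ (F ∨ T)) ∨ ¬(F ∨ F)))
  →1  (¬(F ∨ (T ∧ T)) ∧ ¬(T ∨ F)) ∧ ((F ∨ F) ∧ (((F ∨ T) ∨ (F ∨ T)) ∨ ¬(F ∨ F)))
  →2  ((¬F ∧ ¬(T ∧ T)) ∧ ¬(T ∨ F)) ∧ ((F ∨ F) ∧ (((F ∨ T) ∨ (F ∨ T)) ∨ ¬(F ∨ F)))
  →3  ((T ∧ ¬(T ∧ T)) ∧ ¬(T ∨ F)) ∧ ((F ∨ F) ∧ (((F ∨ T) ∨ (F ∨ T)) ∨ ¬(F ∨ F)))
  →4  (¬(T ∧ T) ∧ ¬(T ∨ F)) ∧ ((F ∨ F) ∧ (((F ∨ T) ∨ (F ∨ T)) ∨ ¬(F ∨ F)))
  →5  ((¬T ∨ ¬T) ∧ ¬(T ∨ F)) ∧ ((F ∨ F) ∧ (((F ∨ T) ∨ (F ∨ T)) ∨ ¬(F ∨ F)))
  →6  (¬T ∧ ¬(T ∨ F)) ∧ ((F ∨ F) ∧ (((F ∨ T) ∨ (F ∨ T)) ∨ ¬(F ∨ F)))
  →7  (F ∧ ¬(T ∨ F)) ∧ ((F ∨ F) ∧ (((F ∨ T) ∨ (F ∨ T)) ∨ ¬(F ∨ F)))
  →8  F ∧ ((F ∨ F) ∧ (((F ∨ T) ∨ (F ∨ T)) ∨ ¬(F ∨ F)))
  →9  F

Answer: normal form = F  (in 9 steps)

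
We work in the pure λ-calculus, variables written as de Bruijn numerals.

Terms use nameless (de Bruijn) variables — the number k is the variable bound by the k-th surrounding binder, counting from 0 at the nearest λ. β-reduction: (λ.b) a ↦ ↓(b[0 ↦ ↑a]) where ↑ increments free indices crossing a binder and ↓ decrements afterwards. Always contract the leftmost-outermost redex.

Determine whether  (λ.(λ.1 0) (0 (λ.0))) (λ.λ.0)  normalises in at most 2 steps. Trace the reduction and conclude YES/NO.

Answer: NO — after 2 steps the term is (λ.λ.0) ((λ.λ.0) (λ.0)), not yet normal

Derivation:
  start: (λ.(λ.1 0) (0 (λ.0))) (λ.λ.0)
  [1] (λ.(λ.λ.0) 0) ((λ.λ.0) (λ.0))
  [2] (λ.λ.0) ((λ.λ.0) (λ.0))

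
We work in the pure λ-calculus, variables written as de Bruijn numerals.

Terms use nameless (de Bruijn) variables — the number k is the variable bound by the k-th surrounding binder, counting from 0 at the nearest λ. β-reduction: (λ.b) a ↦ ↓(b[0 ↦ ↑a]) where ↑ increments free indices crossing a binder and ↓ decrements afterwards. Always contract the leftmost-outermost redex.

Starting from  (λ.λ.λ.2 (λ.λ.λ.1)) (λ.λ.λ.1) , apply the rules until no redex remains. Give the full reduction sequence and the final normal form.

  start: (λ.λ.λ.2 (λ.λ.λ.1)) (λ.λ.λ.1)
  →1  λ.λ.(λ.λ.λ.1) (λ.λ.λ.1)
  →2  λ.λ.λ.λ.1

Answer: normal form = λ.λ.λ.λ.1  (in 2 steps)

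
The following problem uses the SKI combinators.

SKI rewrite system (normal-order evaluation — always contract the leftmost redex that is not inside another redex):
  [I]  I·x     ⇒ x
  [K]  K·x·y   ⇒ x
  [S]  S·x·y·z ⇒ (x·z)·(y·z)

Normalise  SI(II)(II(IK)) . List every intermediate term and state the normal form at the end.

  start: SI(II)(II(IK))
  →1  I(II(IK))(II(II(IK)))
  →2  II(IK)(II(II(IK)))
  →3  I(IK)(II(II(IK)))
  →4  IK(II(II(IK)))
  →5  K(II(II(IK)))
  →6  K(I(II(IK)))
  →7  K(II(IK))
  →8  K(I(IK))
  →9  K(IK)
  →10  KK

Answer: normal form = KK  (in 10 steps)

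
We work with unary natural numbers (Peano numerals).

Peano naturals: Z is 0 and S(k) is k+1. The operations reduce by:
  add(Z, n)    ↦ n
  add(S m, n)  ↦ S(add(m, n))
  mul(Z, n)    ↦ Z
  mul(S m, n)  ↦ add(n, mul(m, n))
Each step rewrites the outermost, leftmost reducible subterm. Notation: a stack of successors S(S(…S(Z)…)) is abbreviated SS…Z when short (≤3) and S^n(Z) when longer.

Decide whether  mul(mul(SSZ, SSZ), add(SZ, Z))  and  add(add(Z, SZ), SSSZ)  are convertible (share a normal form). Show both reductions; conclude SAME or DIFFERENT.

Term A:
  start: mul(mul(SSZ, SSZ), add(SZ, Z))
  step 1: mul(add(SSZ, mul(SZ, SSZ)), add(SZ, Z))
  step 2: mul(S(add(SZ, mul(SZ, SSZ))), add(SZ, Z))
  step 3: add(add(SZ, Z), mul(add(SZ, mul(SZ, SSZ)), add(SZ, Z)))
  step 4: add(S(add(Z, Z)), mul(add(SZ, mul(SZ, SSZ)), add(SZ, Z)))
  step 5: S(add(add(Z, Z), mul(add(SZ, mul(SZ, SSZ)), add(SZ, Z))))
  step 6: S(add(Z, mul(add(SZ, mul(SZ, SSZ)), add(SZ, Z))))
  step 7: S(mul(add(SZ, mul(SZ, SSZ)), add(SZ, Z)))
  step 8: S(mul(S(add(Z, mul(SZ, SSZ))), add(SZ, Z)))
  step 9: S(add(add(SZ, Z), mul(add(Z, mul(SZ, SSZ)), add(SZ, Z))))
  step 10: S(add(S(add(Z, Z)), mul(add(Z, mul(SZ, SSZ)), add(SZ, Z))))
  step 11: S(S(add(add(Z, Z), mul(add(Z, mul(SZ, SSZ)), add(SZ, Z)))))
  step 12: S(S(add(Z, mul(add(Z, mul(SZ, SSZ)), add(SZ, Z)))))
  step 13: S(S(mul(add(Z, mul(SZ, SSZ)), add(SZ, Z))))
  step 14: S(S(mul(mul(SZ, SSZ), add(SZ, Z))))
  step 15: S(S(mul(add(SSZ, mul(Z, SSZ)), add(SZ, Z))))
  step 16: S(S(mul(S(add(SZ, mul(Z, SSZ))), add(SZ, Z))))
  step 17: S(S(add(add(SZ, Z), mul(add(SZ, mul(Z, SSZ)), add(SZ, Z)))))
  step 18: S(S(add(S(add(Z, Z)), mul(add(SZ, mul(Z, SSZ)), add(SZ, Z)))))
  step 19: S(S(S(add(add(Z, Z), mul(add(SZ, mul(Z, SSZ)), add(SZ, Z))))))
  step 20: S(S(S(add(Z, mul(add(SZ, mul(Z, SSZ)), add(SZ, Z))))))
  step 21: S(S(S(mul(add(SZ, mul(Z, SSZ)), add(SZ, Z)))))
  step 22: S(S(S(mul(S(add(Z, mul(Z, SSZ))), add(SZ, Z)))))
  step 23: S(S(S(add(add(SZ, Z), mul(add(Z, mul(Z, SSZ)), add(SZ, Z))))))
  step 24: S(S(S(add(S(add(Z, Z)), mul(add(Z, mul(Z, SSZ)), add(SZ, Z))))))
  step 25: S(S(S(S(add(add(Z, Z), mul(add(Z, mul(Z, SSZ)), add(SZ, Z)))))))
  step 26: S(S(S(S(add(Z, mul(add(Z, mul(Z, SSZ)), add(SZ, Z)))))))
  step 27: S(S(S(S(mul(add(Z, mul(Z, SSZ)), add(SZ, Z))))))
  step 28: S(S(S(S(mul(mul(Z, SSZ), add(SZ, Z))))))
  step 29: S(S(S(S(mul(Z, add(SZ, Z))))))
  step 30: S^4(Z)

Term B:
  start: add(add(Z, SZ), SSSZ)
  step 1: add(SZ, SSSZ)
  step 2: S(add(Z, SSSZ))
  step 3: S^4(Z)

Answer: SAME — A ⇓ S^4(Z), B ⇓ S^4(Z)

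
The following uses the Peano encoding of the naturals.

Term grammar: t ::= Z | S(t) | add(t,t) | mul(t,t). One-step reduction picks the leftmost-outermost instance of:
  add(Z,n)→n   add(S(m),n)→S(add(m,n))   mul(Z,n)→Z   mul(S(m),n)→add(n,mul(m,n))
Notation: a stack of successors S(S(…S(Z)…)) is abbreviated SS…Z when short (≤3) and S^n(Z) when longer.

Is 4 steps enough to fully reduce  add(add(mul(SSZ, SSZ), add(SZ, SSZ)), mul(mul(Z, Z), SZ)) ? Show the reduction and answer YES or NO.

  start: add(add(mul(SSZ, SSZ), add(SZ, SSZ)), mul(mul(Z, Z), SZ))
  [1] add(add(add(SSZ, mul(SZ, SSZ)), add(SZ, SSZ)), mul(mul(Z, Z), SZ))
  [2] add(add(S(add(SZ, mul(SZ, SSZ))), add(SZ, SSZ)), mul(mul(Z, Z), SZ))
  [3] add(S(add(add(SZ, mul(SZ, SSZ)), add(SZ, SSZ))), mul(mul(Z, Z), SZ))
  [4] S(add(add(add(SZ, mul(SZ, SSZ)), add(SZ, SSZ)), mul(mul(Z, Z), SZ)))

Answer: NO — after 4 steps the term is S(add(add(add(SZ, mul(SZ, SSZ)), add(SZ, SSZ)), mul(mul(Z, Z), SZ))), not yet normal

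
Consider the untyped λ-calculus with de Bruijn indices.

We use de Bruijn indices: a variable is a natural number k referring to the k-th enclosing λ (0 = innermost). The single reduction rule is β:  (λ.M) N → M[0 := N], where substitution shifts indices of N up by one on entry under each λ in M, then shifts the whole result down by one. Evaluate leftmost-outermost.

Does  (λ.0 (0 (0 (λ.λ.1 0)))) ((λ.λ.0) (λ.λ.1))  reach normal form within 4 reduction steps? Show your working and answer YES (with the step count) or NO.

  start: (λ.0 (0 (0 (λ.λ.1 0)))) ((λ.λ.0) (λ.λ.1))
  step 1: (λ.λ.0) (λ.λ.1) ((λ.λ.0) (λ.λ.1) ((λ.λ.0) (λ.λ.1) (λ.λ.1 0)))
  step 2: (λ.0) ((λ.λ.0) (λ.λ.1) ((λ.λ.0) (λ.λ.1) (λ.λ.1 0)))
  step 3: (λ.λ.0) (λ.λ.1) ((λ.λ.0) (λ.λ.1) (λ.λ.1 0))
  step 4: (λ.0) ((λ.λ.0) (λ.λ.1) (λ.λ.1 0))

Answer: NO — after 4 steps the term is (λ.0) ((λ.λ.0) (λ.λ.1) (λ.λ.1 0)), not yet normal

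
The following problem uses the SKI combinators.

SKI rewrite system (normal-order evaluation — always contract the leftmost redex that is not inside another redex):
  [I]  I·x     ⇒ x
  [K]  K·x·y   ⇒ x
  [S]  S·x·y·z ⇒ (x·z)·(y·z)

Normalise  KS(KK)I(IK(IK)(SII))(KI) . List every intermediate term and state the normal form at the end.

Answer: normal form = I  (in 4 steps)

Reduction:
  start: KS(KK)I(IK(IK)(SII))(KI)
  step 1: SI(IK(IK)(SII))(KI)
  step 2: I(KI)(IK(IK)(SII)(KI))
  step 3: KI(IK(IK)(SII)(KI))
  step 4: I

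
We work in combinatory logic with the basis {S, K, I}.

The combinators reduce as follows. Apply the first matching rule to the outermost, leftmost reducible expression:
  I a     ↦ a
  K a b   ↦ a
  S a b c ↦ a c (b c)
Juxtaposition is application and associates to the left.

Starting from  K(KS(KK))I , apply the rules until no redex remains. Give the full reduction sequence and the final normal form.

Answer: normal form = S  (in 2 steps)

Reduction:
  start: K(KS(KK))I
  step 1: KS(KK)
  step 2: S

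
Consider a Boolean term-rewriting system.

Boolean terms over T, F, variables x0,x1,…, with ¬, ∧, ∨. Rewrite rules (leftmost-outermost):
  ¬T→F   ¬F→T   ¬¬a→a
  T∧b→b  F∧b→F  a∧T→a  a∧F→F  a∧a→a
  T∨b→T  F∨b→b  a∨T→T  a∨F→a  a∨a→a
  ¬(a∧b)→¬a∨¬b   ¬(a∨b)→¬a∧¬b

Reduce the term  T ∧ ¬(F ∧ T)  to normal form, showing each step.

  start: T ∧ ¬(F ∧ T)
  →1  ¬(F ∧ T)
  →2  ¬F ∨ ¬T
  →3  T ∨ ¬T
  →4  T

Answer: normal form = T  (in 4 steps)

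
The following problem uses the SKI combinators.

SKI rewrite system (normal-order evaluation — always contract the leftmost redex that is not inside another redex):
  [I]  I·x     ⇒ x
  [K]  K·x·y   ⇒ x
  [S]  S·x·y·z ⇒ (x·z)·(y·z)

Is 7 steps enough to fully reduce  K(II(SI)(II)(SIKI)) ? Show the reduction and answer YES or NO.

Answer: NO — after 7 steps the term is K(KI(II(SIKI))), not yet normal

Derivation:
  start: K(II(SI)(II)(SIKI))
  [1] K(I(SI)(II)(SIKI))
  [2] K(SI(II)(SIKI))
  [3] K(I(SIKI)(II(SIKI)))
  [4] K(SIKI(II(SIKI)))
  [5] K(II(KI)(II(SIKI)))
  [6] K(I(KI)(II(SIKI)))
  [7] K(KI(II(SIKI)))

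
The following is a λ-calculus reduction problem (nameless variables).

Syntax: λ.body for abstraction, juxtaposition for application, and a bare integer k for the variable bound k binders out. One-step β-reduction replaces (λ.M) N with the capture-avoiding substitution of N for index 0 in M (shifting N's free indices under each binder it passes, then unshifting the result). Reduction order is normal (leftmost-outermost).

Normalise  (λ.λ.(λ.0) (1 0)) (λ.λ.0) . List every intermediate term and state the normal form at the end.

Answer: normal form = λ.λ.0  (in 3 steps)

Reduction:
  start: (λ.λ.(λ.0) (1 0)) (λ.λ.0)
  step 1: λ.(λ.0) ((λ.λ.0) 0)
  step 2: λ.(λ.λ.0) 0
  step 3: λ.λ.0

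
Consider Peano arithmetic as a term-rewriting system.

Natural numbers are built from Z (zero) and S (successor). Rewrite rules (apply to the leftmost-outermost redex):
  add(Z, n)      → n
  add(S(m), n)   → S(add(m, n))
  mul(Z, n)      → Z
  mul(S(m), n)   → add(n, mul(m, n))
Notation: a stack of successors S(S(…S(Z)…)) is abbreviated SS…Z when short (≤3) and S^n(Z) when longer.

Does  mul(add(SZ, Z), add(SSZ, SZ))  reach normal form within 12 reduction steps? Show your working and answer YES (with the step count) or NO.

Answer: YES — reaches normal form SSSZ in 11 ≤ 12 steps

Derivation:
  start: mul(add(SZ, Z), add(SSZ, SZ))
  step 1: mul(S(add(Z, Z)), add(SSZ, SZ))
  step 2: add(add(SSZ, SZ), mul(add(Z, Z), add(SSZ, SZ)))
  step 3: add(S(add(SZ, SZ)), mul(add(Z, Z), add(SSZ, SZ)))
  step 4: S(add(add(SZ, SZ), mul(add(Z, Z), add(SSZ, SZ))))
  step 5: S(add(S(add(Z, SZ)), mul(add(Z, Z), add(SSZ, SZ))))
  step 6: S(S(add(add(Z, SZ), mul(add(Z, Z), add(SSZ, SZ)))))
  step 7: S(S(add(SZ, mul(add(Z, Z), add(SSZ, SZ)))))
  step 8: S(S(S(add(Z, mul(add(Z, Z), add(SSZ, SZ))))))
  step 9: S(S(S(mul(add(Z, Z), add(SSZ, SZ)))))
  step 10: S(S(S(mul(Z, add(SSZ, SZ)))))
  step 11: SSSZ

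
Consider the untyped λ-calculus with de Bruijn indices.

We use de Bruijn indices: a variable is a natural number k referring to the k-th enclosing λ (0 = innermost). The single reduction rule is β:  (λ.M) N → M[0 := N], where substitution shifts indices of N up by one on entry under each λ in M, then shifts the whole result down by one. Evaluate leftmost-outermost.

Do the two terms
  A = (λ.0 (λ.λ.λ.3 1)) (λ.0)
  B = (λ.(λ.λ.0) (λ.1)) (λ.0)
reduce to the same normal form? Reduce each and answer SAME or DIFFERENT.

Term A:
  start: (λ.0 (λ.λ.λ.3 1)) (λ.0)
  step 1: (λ.0) (λ.λ.λ.(λ.0) 1)
  step 2: λ.λ.λ.(λ.0) 1
  step 3: λ.λ.λ.1

Term B:
  start: (λ.(λ.λ.0) (λ.1)) (λ.0)
  step 1: (λ.λ.0) (λ.λ.0)
  step 2: λ.0

Answer: DIFFERENT — A ⇓ λ.λ.λ.1, B ⇓ λ.0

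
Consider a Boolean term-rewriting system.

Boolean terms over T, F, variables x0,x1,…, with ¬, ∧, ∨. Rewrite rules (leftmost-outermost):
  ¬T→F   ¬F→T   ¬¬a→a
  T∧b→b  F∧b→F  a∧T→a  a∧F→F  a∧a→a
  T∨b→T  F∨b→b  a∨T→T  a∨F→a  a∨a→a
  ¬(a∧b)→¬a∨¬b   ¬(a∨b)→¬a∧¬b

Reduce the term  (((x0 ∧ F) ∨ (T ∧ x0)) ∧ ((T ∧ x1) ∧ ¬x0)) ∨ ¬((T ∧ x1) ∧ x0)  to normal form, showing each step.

Answer: normal form = (x0 ∧ (x1 ∧ ¬x0)) ∨ (¬x1 ∨ ¬x0)  (in 8 steps)

Reduction:
  start: (((x0 ∧ F) ∨ (T ∧ x0)) ∧ ((T ∧ x1) ∧ ¬x0)) ∨ ¬((T ∧ x1) ∧ x0)
  step 1: ((F ∨ (T ∧ x0)) ∧ ((T ∧ x1) ∧ ¬x0)) ∨ ¬((T ∧ x1) ∧ x0)
  step 2: ((T ∧ x0) ∧ ((T ∧ x1) ∧ ¬x0)) ∨ ¬((T ∧ x1) ∧ x0)
  step 3: (x0 ∧ ((T ∧ x1) ∧ ¬x0)) ∨ ¬((T ∧ x1) ∧ x0)
  step 4: (x0 ∧ (x1 ∧ ¬x0)) ∨ ¬((T ∧ x1) ∧ x0)
  step 5: (x0 ∧ (x1 ∧ ¬x0)) ∨ (¬(T ∧ x1) ∨ ¬x0)
  step 6: (x0 ∧ (x1 ∧ ¬x0)) ∨ ((¬T ∨ ¬x1) ∨ ¬x0)
  step 7: (x0 ∧ (x1 ∧ ¬x0)) ∨ ((F ∨ ¬x1) ∨ ¬x0)
  step 8: (x0 ∧ (x1 ∧ ¬x0)) ∨ (¬x1 ∨ ¬x0)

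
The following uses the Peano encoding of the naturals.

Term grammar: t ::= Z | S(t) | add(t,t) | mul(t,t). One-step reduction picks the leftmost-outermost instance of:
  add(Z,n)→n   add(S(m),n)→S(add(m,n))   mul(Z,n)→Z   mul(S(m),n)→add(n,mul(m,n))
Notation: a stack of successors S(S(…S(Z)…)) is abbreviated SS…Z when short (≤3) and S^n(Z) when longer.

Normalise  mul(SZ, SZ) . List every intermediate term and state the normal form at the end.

  start: mul(SZ, SZ)
  step 1: add(SZ, mul(Z, SZ))
  step 2: S(add(Z, mul(Z, SZ)))
  step 3: S(mul(Z, SZ))
  step 4: SZ

Answer: normal form = SZ  (in 4 steps)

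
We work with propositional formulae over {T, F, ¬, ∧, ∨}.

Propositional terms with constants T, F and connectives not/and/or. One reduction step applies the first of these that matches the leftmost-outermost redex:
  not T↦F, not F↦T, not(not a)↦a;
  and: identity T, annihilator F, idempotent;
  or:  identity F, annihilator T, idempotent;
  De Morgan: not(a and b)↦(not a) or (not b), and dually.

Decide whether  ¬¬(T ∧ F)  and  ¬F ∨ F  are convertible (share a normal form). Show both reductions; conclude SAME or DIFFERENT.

Answer: DIFFERENT — A ⇓ F, B ⇓ T

Reduction:
Term A:
  start: ¬¬(T ∧ F)
  →1  T ∧ F
  →2  F

Term B:
  start: ¬F ∨ F
  →1  ¬F
  →2  T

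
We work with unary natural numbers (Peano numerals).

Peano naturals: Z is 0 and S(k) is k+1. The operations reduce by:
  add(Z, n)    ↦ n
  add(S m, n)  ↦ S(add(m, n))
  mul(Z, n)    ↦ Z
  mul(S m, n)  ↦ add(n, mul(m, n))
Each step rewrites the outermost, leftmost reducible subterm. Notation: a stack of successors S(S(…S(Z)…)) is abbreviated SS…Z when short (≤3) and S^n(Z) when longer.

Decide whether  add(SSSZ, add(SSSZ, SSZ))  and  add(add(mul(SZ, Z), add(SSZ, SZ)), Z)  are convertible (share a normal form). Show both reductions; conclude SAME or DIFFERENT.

Term A:
  start: add(SSSZ, add(SSSZ, SSZ))
  step 1: S(add(SSZ, add(SSSZ, SSZ)))
  step 2: S(S(add(SZ, add(SSSZ, SSZ))))
  step 3: S(S(S(add(Z, add(SSSZ, SSZ)))))
  step 4: S(S(S(add(SSSZ, SSZ))))
  step 5: S(S(S(S(add(SSZ, SSZ)))))
  step 6: S(S(S(S(S(add(SZ, SSZ))))))
  step 7: S(S(S(S(S(S(add(Z, SSZ)))))))
  step 8: S^8(Z)

Term B:
  start: add(add(mul(SZ, Z), add(SSZ, SZ)), Z)
  step 1: add(add(add(Z, mul(Z, Z)), add(SSZ, SZ)), Z)
  step 2: add(add(mul(Z, Z), add(SSZ, SZ)), Z)
  step 3: add(add(Z, add(SSZ, SZ)), Z)
  step 4: add(add(SSZ, SZ), Z)
  step 5: add(S(add(SZ, SZ)), Z)
  step 6: S(add(add(SZ, SZ), Z))
  step 7: S(add(S(add(Z, SZ)), Z))
  step 8: S(S(add(add(Z, SZ), Z)))
  step 9: S(S(add(SZ, Z)))
  step 10: S(S(S(add(Z, Z))))
  step 11: SSSZ

Answer: DIFFERENT — A ⇓ S^8(Z), B ⇓ SSSZ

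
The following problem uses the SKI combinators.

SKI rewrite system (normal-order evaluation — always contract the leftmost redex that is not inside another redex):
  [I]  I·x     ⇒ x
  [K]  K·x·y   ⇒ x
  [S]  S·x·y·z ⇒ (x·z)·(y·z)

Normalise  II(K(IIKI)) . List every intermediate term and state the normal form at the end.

  start: II(K(IIKI))
  →1  I(K(IIKI))
  →2  K(IIKI)
  →3  K(IKI)
  →4  K(KI)

Answer: normal form = K(KI)  (in 4 steps)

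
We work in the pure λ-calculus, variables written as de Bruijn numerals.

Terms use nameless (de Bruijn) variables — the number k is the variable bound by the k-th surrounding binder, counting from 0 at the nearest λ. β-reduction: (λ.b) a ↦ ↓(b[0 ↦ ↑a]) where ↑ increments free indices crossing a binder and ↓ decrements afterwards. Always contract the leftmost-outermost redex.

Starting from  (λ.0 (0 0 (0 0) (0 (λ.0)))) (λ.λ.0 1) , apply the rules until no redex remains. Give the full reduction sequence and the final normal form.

Answer: normal form = λ.0 (λ.0 (λ.0))  (in 11 steps)

Derivation:
  start: (λ.0 (0 0 (0 0) (0 (λ.0)))) (λ.λ.0 1)
  step 1: (λ.λ.0 1) ((λ.λ.0 1) (λ.λ.0 1) ((λ.λ.0 1) (λ.λ.0 1)) ((λ.λ.0 1) (λ.0)))
  step 2: λ.0 ((λ.λ.0 1) (λ.λ.0 1) ((λ.λ.0 1) (λ.λ.0 1)) ((λ.λ.0 1) (λ.0)))
  step 3: λ.0 ((λ.0 (λ.λ.0 1)) ((λ.λ.0 1) (λ.λ.0 1)) ((λ.λ.0 1) (λ.0)))
  step 4: λ.0 ((λ.λ.0 1) (λ.λ.0 1) (λ.λ.0 1) ((λ.λ.0 1) (λ.0)))
  step 5: λ.0 ((λ.0 (λ.λ.0 1)) (λ.λ.0 1) ((λ.λ.0 1) (λ.0)))
  step 6: λ.0 ((λ.λ.0 1) (λ.λ.0 1) ((λ.λ.0 1) (λ.0)))
  step 7: λ.0 ((λ.0 (λ.λ.0 1)) ((λ.λ.0 1) (λ.0)))
  step 8: λ.0 ((λ.λ.0 1) (λ.0) (λ.λ.0 1))
  step 9: λ.0 ((λ.0 (λ.0)) (λ.λ.0 1))
  step 10: λ.0 ((λ.λ.0 1) (λ.0))
  step 11: λ.0 (λ.0 (λ.0))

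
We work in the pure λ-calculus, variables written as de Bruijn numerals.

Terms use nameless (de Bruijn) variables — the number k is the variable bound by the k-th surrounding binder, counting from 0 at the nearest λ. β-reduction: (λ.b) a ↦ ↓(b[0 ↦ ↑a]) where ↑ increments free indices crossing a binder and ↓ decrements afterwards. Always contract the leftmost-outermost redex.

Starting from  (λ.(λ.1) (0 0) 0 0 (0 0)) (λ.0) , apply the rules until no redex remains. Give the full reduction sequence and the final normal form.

Answer: normal form = λ.0  (in 6 steps)

Working:
  start: (λ.(λ.1) (0 0) 0 0 (0 0)) (λ.0)
  →1  (λ.λ.0) ((λ.0) (λ.0)) (λ.0) (λ.0) ((λ.0) (λ.0))
  →2  (λ.0) (λ.0) (λ.0) ((λ.0) (λ.0))
  →3  (λ.0) (λ.0) ((λ.0) (λ.0))
  →4  (λ.0) ((λ.0) (λ.0))
  →5  (λ.0) (λ.0)
  →6  λ.0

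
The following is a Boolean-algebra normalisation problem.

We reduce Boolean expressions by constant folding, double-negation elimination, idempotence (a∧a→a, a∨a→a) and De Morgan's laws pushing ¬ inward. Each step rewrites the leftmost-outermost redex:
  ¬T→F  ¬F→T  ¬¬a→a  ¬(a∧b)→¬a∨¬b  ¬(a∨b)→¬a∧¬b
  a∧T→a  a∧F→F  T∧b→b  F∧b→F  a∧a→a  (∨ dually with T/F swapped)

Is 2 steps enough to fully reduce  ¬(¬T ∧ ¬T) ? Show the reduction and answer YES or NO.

  start: ¬(¬T ∧ ¬T)
  [1] ¬¬T ∨ ¬¬T
  [2] ¬¬T

Answer: NO — after 2 steps the term is ¬¬T, not yet normal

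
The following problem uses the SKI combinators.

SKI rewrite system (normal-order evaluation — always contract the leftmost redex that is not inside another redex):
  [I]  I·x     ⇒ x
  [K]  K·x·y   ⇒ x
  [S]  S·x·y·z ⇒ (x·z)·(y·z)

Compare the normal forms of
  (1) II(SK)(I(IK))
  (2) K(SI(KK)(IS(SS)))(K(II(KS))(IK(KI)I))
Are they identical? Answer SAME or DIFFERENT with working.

Term A:
  start: II(SK)(I(IK))
  [1] I(SK)(I(IK))
  [2] SK(I(IK))
  [3] SK(IK)
  [4] SKK

Term B:
  start: K(SI(KK)(IS(SS)))(K(II(KS))(IK(KI)I))
  [1] SI(KK)(IS(SS))
  [2] I(IS(SS))(KK(IS(SS)))
  [3] IS(SS)(KK(IS(SS)))
  [4] S(SS)(KK(IS(SS)))
  [5] S(SS)K

Answer: DIFFERENT — A ⇓ SKK, B ⇓ S(SS)K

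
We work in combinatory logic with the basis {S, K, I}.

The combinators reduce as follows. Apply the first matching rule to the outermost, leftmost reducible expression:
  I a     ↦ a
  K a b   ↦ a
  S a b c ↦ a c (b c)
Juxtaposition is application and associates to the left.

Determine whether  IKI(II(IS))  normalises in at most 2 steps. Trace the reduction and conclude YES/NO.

Answer: YES — reaches normal form I in 2 ≤ 2 steps

Derivation:
  start: IKI(II(IS))
  step 1: KI(II(IS))
  step 2: I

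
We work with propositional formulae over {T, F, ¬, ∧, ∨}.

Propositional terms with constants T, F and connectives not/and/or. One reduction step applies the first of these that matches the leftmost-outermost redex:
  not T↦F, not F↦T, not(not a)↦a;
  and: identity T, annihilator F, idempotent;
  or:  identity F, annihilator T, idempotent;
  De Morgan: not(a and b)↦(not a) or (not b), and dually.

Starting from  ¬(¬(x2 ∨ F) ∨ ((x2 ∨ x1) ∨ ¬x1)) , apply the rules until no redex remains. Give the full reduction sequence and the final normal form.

  start: ¬(¬(x2 ∨ F) ∨ ((x2 ∨ x1) ∨ ¬x1))
  step 1: ¬¬(x2 ∨ F) ∧ ¬((x2 ∨ x1) ∨ ¬x1)
  step 2: (x2 ∨ F) ∧ ¬((x2 ∨ x1) ∨ ¬x1)
  step 3: x2 ∧ ¬((x2 ∨ x1) ∨ ¬x1)
  step 4: x2 ∧ (¬(x2 ∨ x1) ∧ ¬¬x1)
  step 5: x2 ∧ ((¬x2 ∧ ¬x1) ∧ ¬¬x1)
  step 6: x2 ∧ ((¬x2 ∧ ¬x1) ∧ x1)

Answer: normal form = x2 ∧ ((¬x2 ∧ ¬x1) ∧ x1)  (in 6 steps)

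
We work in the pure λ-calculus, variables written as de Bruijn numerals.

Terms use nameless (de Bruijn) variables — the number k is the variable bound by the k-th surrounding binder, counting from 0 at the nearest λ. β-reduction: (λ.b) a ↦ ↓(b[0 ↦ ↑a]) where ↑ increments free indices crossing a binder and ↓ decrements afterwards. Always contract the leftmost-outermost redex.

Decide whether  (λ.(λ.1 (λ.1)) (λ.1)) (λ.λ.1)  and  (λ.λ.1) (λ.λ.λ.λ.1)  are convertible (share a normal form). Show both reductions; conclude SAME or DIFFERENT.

Answer: SAME — A ⇓ λ.λ.λ.λ.λ.1, B ⇓ λ.λ.λ.λ.λ.1

Working:
Term A:
  start: (λ.(λ.1 (λ.1)) (λ.1)) (λ.λ.1)
  →1  (λ.(λ.λ.1) (λ.1)) (λ.λ.λ.1)
  →2  (λ.λ.1) (λ.λ.λ.λ.1)
  →3  λ.λ.λ.λ.λ.1

Term B:
  start: (λ.λ.1) (λ.λ.λ.λ.1)
  →1  λ.λ.λ.λ.λ.1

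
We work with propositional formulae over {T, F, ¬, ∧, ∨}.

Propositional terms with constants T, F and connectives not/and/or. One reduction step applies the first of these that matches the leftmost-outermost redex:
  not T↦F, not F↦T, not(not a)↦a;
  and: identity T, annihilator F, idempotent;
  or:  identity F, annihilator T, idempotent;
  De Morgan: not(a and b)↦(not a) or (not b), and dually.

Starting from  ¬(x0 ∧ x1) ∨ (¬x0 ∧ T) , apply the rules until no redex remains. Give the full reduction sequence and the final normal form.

  start: ¬(x0 ∧ x1) ∨ (¬x0 ∧ T)
  step 1: (¬x0 ∨ ¬x1) ∨ (¬x0 ∧ T)
  step 2: (¬x0 ∨ ¬x1) ∨ ¬x0

Answer: normal form = (¬x0 ∨ ¬x1) ∨ ¬x0  (in 2 steps)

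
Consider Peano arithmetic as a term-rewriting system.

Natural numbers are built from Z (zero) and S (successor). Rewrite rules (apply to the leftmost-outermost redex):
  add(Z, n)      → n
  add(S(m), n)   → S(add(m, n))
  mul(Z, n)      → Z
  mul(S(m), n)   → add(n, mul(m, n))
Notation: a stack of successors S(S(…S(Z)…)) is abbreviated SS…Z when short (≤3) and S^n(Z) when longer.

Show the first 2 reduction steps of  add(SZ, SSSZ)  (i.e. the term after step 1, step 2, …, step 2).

Answer: after 2 steps: S^4(Z)

Reduction:
  start: add(SZ, SSSZ)
  [1] S(add(Z, SSSZ))
  [2] S^4(Z)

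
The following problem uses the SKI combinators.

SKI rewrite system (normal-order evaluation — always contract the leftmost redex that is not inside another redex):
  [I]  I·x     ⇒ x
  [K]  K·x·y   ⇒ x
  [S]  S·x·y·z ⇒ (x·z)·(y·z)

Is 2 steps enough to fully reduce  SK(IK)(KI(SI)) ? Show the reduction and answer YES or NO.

Answer: NO — after 2 steps the term is KI(SI), not yet normal

Reduction:
  start: SK(IK)(KI(SI))
  [1] K(KI(SI))(IK(KI(SI)))
  [2] KI(SI)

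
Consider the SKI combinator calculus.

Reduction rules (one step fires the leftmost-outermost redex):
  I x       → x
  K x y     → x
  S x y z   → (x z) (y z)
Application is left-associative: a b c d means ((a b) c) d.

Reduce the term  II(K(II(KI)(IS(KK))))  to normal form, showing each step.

Answer: normal form = KI  (in 5 steps)

Derivation:
  start: II(K(II(KI)(IS(KK))))
  [1] I(K(II(KI)(IS(KK))))
  [2] K(II(KI)(IS(KK)))
  [3] K(I(KI)(IS(KK)))
  [4] K(KI(IS(KK)))
  [5] KI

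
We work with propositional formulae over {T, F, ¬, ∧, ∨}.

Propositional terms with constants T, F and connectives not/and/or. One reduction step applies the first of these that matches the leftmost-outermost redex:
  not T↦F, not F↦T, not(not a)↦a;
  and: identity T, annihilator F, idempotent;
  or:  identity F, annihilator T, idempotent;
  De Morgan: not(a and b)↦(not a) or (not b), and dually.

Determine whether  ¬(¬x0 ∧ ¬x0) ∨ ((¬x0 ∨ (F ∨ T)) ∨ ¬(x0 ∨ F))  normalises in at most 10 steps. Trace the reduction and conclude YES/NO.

Answer: YES — reaches normal form T in 7 ≤ 10 steps

Derivation:
  start: ¬(¬x0 ∧ ¬x0) ∨ ((¬x0 ∨ (F ∨ T)) ∨ ¬(x0 ∨ F))
  →1  (¬¬x0 ∨ ¬¬x0) ∨ ((¬x0 ∨ (F ∨ T)) ∨ ¬(x0 ∨ F))
  →2  ¬¬x0 ∨ ((¬x0 ∨ (F ∨ T)) ∨ ¬(x0 ∨ F))
  →3  x0 ∨ ((¬x0 ∨ (F ∨ T)) ∨ ¬(x0 ∨ F))
  →4  x0 ∨ ((¬x0 ∨ T) ∨ ¬(x0 ∨ F))
  →5  x0 ∨ (T ∨ ¬(x0 ∨ F))
  →6  x0 ∨ T
  →7  T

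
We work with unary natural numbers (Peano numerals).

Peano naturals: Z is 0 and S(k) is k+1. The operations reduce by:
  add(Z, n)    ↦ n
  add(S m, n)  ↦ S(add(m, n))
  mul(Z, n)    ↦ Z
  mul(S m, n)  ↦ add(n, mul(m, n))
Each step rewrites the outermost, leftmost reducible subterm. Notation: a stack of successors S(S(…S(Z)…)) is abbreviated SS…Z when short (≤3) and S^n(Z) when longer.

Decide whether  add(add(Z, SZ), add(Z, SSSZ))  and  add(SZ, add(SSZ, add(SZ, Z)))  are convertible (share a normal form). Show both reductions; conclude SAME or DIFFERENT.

Answer: SAME — A ⇓ S^4(Z), B ⇓ S^4(Z)

Working:
Term A:
  start: add(add(Z, SZ), add(Z, SSSZ))
  →1  add(SZ, add(Z, SSSZ))
  →2  S(add(Z, add(Z, SSSZ)))
  →3  S(add(Z, SSSZ))
  →4  S^4(Z)

Term B:
  start: add(SZ, add(SSZ, add(SZ, Z)))
  →1  S(add(Z, add(SSZ, add(SZ, Z))))
  →2  S(add(SSZ, add(SZ, Z)))
  →3  S(S(add(SZ, add(SZ, Z))))
  →4  S(S(S(add(Z, add(SZ, Z)))))
  →5  S(S(S(add(SZ, Z))))
  →6  S(S(S(S(add(Z, Z)))))
  →7  S^4(Z)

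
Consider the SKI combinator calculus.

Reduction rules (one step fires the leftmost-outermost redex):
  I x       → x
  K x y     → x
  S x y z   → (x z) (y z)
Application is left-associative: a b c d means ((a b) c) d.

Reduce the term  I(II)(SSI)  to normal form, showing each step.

Answer: normal form = SSI  (in 3 steps)

Derivation:
  start: I(II)(SSI)
  step 1: II(SSI)
  step 2: I(SSI)
  step 3: SSI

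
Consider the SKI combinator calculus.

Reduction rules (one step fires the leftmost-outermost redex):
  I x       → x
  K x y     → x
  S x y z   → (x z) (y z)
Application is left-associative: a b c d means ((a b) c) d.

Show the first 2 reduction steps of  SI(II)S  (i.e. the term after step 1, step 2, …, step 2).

  start: SI(II)S
  [1] IS(IIS)
  [2] S(IIS)

Answer: after 2 steps: S(IIS)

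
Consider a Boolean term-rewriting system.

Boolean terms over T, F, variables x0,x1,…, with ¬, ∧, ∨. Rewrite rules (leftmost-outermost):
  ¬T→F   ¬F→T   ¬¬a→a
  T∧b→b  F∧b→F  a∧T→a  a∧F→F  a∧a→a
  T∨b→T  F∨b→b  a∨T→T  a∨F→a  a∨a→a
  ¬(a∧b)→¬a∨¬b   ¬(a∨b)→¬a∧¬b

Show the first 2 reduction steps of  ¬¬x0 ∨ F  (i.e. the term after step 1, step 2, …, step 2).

  start: ¬¬x0 ∨ F
  [1] ¬¬x0
  [2] x0

Answer: after 2 steps: x0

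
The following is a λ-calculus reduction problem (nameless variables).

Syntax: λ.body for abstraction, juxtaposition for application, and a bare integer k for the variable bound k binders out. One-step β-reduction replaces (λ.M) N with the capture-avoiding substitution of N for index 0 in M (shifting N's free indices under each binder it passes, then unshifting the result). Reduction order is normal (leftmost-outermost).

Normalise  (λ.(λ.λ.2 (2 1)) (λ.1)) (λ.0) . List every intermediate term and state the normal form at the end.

Answer: normal form = λ.λ.λ.0  (in 4 steps)

Derivation:
  start: (λ.(λ.λ.2 (2 1)) (λ.1)) (λ.0)
  →1  (λ.λ.(λ.0) ((λ.0) 1)) (λ.λ.0)
  →2  λ.(λ.0) ((λ.0) (λ.λ.0))
  →3  λ.(λ.0) (λ.λ.0)
  →4  λ.λ.λ.0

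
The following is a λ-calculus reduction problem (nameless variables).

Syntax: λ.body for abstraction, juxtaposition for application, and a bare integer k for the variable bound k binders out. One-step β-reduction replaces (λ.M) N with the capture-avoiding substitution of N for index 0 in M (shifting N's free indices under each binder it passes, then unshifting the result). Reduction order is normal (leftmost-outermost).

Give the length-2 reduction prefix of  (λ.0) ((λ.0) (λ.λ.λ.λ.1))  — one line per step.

  start: (λ.0) ((λ.0) (λ.λ.λ.λ.1))
  step 1: (λ.0) (λ.λ.λ.λ.1)
  step 2: λ.λ.λ.λ.1

Answer: after 2 steps: λ.λ.λ.λ.1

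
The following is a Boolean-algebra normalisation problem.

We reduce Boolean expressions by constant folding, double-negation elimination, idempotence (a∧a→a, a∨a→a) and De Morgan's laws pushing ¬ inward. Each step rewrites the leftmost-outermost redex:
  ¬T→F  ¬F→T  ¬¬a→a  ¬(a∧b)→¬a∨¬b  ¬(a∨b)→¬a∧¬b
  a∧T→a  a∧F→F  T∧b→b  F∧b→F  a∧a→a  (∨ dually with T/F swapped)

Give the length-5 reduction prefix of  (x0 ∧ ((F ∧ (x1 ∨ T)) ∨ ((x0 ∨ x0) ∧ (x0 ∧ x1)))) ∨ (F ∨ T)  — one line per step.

  start: (x0 ∧ ((F ∧ (x1 ∨ T)) ∨ ((x0 ∨ x0) ∧ (x0 ∧ x1)))) ∨ (F ∨ T)
  step 1: (x0 ∧ (F ∨ ((x0 ∨ x0) ∧ (x0 ∧ x1)))) ∨ (F ∨ T)
  step 2: (x0 ∧ ((x0 ∨ x0) ∧ (x0 ∧ x1))) ∨ (F ∨ T)
  step 3: (x0 ∧ (x0 ∧ (x0 ∧ x1))) ∨ (F ∨ T)
  step 4: (x0 ∧ (x0 ∧ (x0 ∧ x1))) ∨ T
  step 5: T

Answer: after 5 steps: T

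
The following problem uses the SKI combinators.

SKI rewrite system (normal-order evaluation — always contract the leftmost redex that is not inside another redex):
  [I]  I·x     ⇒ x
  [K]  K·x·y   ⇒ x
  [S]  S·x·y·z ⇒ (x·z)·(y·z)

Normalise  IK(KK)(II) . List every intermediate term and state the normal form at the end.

Answer: normal form = KK  (in 2 steps)

Derivation:
  start: IK(KK)(II)
  [1] K(KK)(II)
  [2] KK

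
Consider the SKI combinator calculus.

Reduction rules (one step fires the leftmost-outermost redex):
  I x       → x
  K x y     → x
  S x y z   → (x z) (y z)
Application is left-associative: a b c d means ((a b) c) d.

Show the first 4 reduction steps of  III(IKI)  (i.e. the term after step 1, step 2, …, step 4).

  start: III(IKI)
  [1] II(IKI)
  [2] I(IKI)
  [3] IKI
  [4] KI

Answer: after 4 steps: KI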